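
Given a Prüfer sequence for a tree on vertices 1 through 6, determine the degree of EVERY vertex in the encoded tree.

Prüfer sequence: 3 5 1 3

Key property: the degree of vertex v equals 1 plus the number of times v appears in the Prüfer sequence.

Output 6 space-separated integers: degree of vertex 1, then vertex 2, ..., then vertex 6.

p_1 = 3: count[3] becomes 1
p_2 = 5: count[5] becomes 1
p_3 = 1: count[1] becomes 1
p_4 = 3: count[3] becomes 2
Degrees (1 + count): deg[1]=1+1=2, deg[2]=1+0=1, deg[3]=1+2=3, deg[4]=1+0=1, deg[5]=1+1=2, deg[6]=1+0=1

Answer: 2 1 3 1 2 1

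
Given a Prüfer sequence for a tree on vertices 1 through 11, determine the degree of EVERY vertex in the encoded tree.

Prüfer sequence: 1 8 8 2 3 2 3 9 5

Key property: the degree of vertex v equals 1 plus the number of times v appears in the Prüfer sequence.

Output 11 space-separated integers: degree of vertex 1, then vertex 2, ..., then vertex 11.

Answer: 2 3 3 1 2 1 1 3 2 1 1

Derivation:
p_1 = 1: count[1] becomes 1
p_2 = 8: count[8] becomes 1
p_3 = 8: count[8] becomes 2
p_4 = 2: count[2] becomes 1
p_5 = 3: count[3] becomes 1
p_6 = 2: count[2] becomes 2
p_7 = 3: count[3] becomes 2
p_8 = 9: count[9] becomes 1
p_9 = 5: count[5] becomes 1
Degrees (1 + count): deg[1]=1+1=2, deg[2]=1+2=3, deg[3]=1+2=3, deg[4]=1+0=1, deg[5]=1+1=2, deg[6]=1+0=1, deg[7]=1+0=1, deg[8]=1+2=3, deg[9]=1+1=2, deg[10]=1+0=1, deg[11]=1+0=1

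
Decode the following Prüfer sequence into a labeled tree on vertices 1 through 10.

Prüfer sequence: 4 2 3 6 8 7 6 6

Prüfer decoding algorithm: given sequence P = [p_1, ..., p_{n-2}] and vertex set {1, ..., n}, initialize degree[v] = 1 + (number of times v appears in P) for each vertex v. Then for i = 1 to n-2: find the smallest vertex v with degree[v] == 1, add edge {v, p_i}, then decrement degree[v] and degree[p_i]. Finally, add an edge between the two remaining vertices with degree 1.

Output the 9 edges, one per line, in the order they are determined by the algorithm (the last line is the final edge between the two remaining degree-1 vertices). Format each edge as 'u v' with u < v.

Answer: 1 4
2 4
2 3
3 6
5 8
7 8
6 7
6 9
6 10

Derivation:
Initial degrees: {1:1, 2:2, 3:2, 4:2, 5:1, 6:4, 7:2, 8:2, 9:1, 10:1}
Step 1: smallest deg-1 vertex = 1, p_1 = 4. Add edge {1,4}. Now deg[1]=0, deg[4]=1.
Step 2: smallest deg-1 vertex = 4, p_2 = 2. Add edge {2,4}. Now deg[4]=0, deg[2]=1.
Step 3: smallest deg-1 vertex = 2, p_3 = 3. Add edge {2,3}. Now deg[2]=0, deg[3]=1.
Step 4: smallest deg-1 vertex = 3, p_4 = 6. Add edge {3,6}. Now deg[3]=0, deg[6]=3.
Step 5: smallest deg-1 vertex = 5, p_5 = 8. Add edge {5,8}. Now deg[5]=0, deg[8]=1.
Step 6: smallest deg-1 vertex = 8, p_6 = 7. Add edge {7,8}. Now deg[8]=0, deg[7]=1.
Step 7: smallest deg-1 vertex = 7, p_7 = 6. Add edge {6,7}. Now deg[7]=0, deg[6]=2.
Step 8: smallest deg-1 vertex = 9, p_8 = 6. Add edge {6,9}. Now deg[9]=0, deg[6]=1.
Final: two remaining deg-1 vertices are 6, 10. Add edge {6,10}.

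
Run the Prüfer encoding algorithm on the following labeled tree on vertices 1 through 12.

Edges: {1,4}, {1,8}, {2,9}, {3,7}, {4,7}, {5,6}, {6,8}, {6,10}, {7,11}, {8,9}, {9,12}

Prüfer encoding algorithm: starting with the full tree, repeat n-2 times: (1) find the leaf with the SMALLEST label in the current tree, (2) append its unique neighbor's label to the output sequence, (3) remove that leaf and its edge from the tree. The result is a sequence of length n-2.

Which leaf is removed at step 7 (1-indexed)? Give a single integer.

Step 1: current leaves = {2,3,5,10,11,12}. Remove leaf 2 (neighbor: 9).
Step 2: current leaves = {3,5,10,11,12}. Remove leaf 3 (neighbor: 7).
Step 3: current leaves = {5,10,11,12}. Remove leaf 5 (neighbor: 6).
Step 4: current leaves = {10,11,12}. Remove leaf 10 (neighbor: 6).
Step 5: current leaves = {6,11,12}. Remove leaf 6 (neighbor: 8).
Step 6: current leaves = {11,12}. Remove leaf 11 (neighbor: 7).
Step 7: current leaves = {7,12}. Remove leaf 7 (neighbor: 4).

Answer: 7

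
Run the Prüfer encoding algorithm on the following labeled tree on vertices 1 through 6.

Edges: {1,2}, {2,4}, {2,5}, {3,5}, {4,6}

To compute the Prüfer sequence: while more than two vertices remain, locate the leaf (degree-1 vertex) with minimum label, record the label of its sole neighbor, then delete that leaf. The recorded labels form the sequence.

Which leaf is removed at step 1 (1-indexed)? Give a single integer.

Answer: 1

Derivation:
Step 1: current leaves = {1,3,6}. Remove leaf 1 (neighbor: 2).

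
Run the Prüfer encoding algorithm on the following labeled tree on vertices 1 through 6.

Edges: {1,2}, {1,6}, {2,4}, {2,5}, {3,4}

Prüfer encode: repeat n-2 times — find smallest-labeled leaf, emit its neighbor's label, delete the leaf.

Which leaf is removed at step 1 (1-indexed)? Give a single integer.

Step 1: current leaves = {3,5,6}. Remove leaf 3 (neighbor: 4).

Answer: 3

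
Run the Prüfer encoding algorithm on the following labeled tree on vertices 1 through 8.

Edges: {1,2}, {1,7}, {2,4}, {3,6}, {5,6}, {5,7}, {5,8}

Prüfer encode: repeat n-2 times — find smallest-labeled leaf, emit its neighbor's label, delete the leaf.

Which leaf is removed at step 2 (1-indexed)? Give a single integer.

Step 1: current leaves = {3,4,8}. Remove leaf 3 (neighbor: 6).
Step 2: current leaves = {4,6,8}. Remove leaf 4 (neighbor: 2).

Answer: 4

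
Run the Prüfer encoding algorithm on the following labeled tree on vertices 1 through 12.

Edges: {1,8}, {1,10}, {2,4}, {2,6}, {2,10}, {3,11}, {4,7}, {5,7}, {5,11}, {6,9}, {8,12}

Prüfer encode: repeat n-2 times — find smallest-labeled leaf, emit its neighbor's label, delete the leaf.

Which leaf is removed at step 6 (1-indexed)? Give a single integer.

Answer: 7

Derivation:
Step 1: current leaves = {3,9,12}. Remove leaf 3 (neighbor: 11).
Step 2: current leaves = {9,11,12}. Remove leaf 9 (neighbor: 6).
Step 3: current leaves = {6,11,12}. Remove leaf 6 (neighbor: 2).
Step 4: current leaves = {11,12}. Remove leaf 11 (neighbor: 5).
Step 5: current leaves = {5,12}. Remove leaf 5 (neighbor: 7).
Step 6: current leaves = {7,12}. Remove leaf 7 (neighbor: 4).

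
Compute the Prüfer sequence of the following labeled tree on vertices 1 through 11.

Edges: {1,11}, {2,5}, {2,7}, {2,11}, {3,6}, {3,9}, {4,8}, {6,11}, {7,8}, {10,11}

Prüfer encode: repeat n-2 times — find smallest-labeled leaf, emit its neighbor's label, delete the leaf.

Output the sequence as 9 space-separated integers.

Answer: 11 8 2 7 2 11 3 6 11

Derivation:
Step 1: leaves = {1,4,5,9,10}. Remove smallest leaf 1, emit neighbor 11.
Step 2: leaves = {4,5,9,10}. Remove smallest leaf 4, emit neighbor 8.
Step 3: leaves = {5,8,9,10}. Remove smallest leaf 5, emit neighbor 2.
Step 4: leaves = {8,9,10}. Remove smallest leaf 8, emit neighbor 7.
Step 5: leaves = {7,9,10}. Remove smallest leaf 7, emit neighbor 2.
Step 6: leaves = {2,9,10}. Remove smallest leaf 2, emit neighbor 11.
Step 7: leaves = {9,10}. Remove smallest leaf 9, emit neighbor 3.
Step 8: leaves = {3,10}. Remove smallest leaf 3, emit neighbor 6.
Step 9: leaves = {6,10}. Remove smallest leaf 6, emit neighbor 11.
Done: 2 vertices remain (10, 11). Sequence = [11 8 2 7 2 11 3 6 11]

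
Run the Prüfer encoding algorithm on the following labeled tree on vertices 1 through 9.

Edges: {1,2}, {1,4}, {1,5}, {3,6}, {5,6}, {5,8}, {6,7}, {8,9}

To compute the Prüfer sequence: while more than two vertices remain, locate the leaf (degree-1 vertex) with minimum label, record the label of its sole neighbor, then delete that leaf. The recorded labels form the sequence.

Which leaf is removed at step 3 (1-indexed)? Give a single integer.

Step 1: current leaves = {2,3,4,7,9}. Remove leaf 2 (neighbor: 1).
Step 2: current leaves = {3,4,7,9}. Remove leaf 3 (neighbor: 6).
Step 3: current leaves = {4,7,9}. Remove leaf 4 (neighbor: 1).

Answer: 4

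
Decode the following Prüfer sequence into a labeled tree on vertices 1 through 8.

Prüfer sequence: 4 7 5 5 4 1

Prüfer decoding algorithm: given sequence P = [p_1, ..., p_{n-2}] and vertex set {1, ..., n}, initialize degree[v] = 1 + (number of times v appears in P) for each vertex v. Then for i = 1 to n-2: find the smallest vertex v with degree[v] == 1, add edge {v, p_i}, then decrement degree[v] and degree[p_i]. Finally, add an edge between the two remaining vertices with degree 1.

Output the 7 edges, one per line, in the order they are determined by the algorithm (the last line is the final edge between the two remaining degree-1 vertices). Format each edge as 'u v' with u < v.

Answer: 2 4
3 7
5 6
5 7
4 5
1 4
1 8

Derivation:
Initial degrees: {1:2, 2:1, 3:1, 4:3, 5:3, 6:1, 7:2, 8:1}
Step 1: smallest deg-1 vertex = 2, p_1 = 4. Add edge {2,4}. Now deg[2]=0, deg[4]=2.
Step 2: smallest deg-1 vertex = 3, p_2 = 7. Add edge {3,7}. Now deg[3]=0, deg[7]=1.
Step 3: smallest deg-1 vertex = 6, p_3 = 5. Add edge {5,6}. Now deg[6]=0, deg[5]=2.
Step 4: smallest deg-1 vertex = 7, p_4 = 5. Add edge {5,7}. Now deg[7]=0, deg[5]=1.
Step 5: smallest deg-1 vertex = 5, p_5 = 4. Add edge {4,5}. Now deg[5]=0, deg[4]=1.
Step 6: smallest deg-1 vertex = 4, p_6 = 1. Add edge {1,4}. Now deg[4]=0, deg[1]=1.
Final: two remaining deg-1 vertices are 1, 8. Add edge {1,8}.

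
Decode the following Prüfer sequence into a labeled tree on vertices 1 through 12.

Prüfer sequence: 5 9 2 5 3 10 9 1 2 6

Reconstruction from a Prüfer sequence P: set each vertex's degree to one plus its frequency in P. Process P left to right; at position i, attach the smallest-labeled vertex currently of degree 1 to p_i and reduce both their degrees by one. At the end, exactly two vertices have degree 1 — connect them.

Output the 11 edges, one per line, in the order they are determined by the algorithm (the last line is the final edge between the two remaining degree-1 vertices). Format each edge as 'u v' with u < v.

Answer: 4 5
7 9
2 8
5 11
3 5
3 10
9 10
1 9
1 2
2 6
6 12

Derivation:
Initial degrees: {1:2, 2:3, 3:2, 4:1, 5:3, 6:2, 7:1, 8:1, 9:3, 10:2, 11:1, 12:1}
Step 1: smallest deg-1 vertex = 4, p_1 = 5. Add edge {4,5}. Now deg[4]=0, deg[5]=2.
Step 2: smallest deg-1 vertex = 7, p_2 = 9. Add edge {7,9}. Now deg[7]=0, deg[9]=2.
Step 3: smallest deg-1 vertex = 8, p_3 = 2. Add edge {2,8}. Now deg[8]=0, deg[2]=2.
Step 4: smallest deg-1 vertex = 11, p_4 = 5. Add edge {5,11}. Now deg[11]=0, deg[5]=1.
Step 5: smallest deg-1 vertex = 5, p_5 = 3. Add edge {3,5}. Now deg[5]=0, deg[3]=1.
Step 6: smallest deg-1 vertex = 3, p_6 = 10. Add edge {3,10}. Now deg[3]=0, deg[10]=1.
Step 7: smallest deg-1 vertex = 10, p_7 = 9. Add edge {9,10}. Now deg[10]=0, deg[9]=1.
Step 8: smallest deg-1 vertex = 9, p_8 = 1. Add edge {1,9}. Now deg[9]=0, deg[1]=1.
Step 9: smallest deg-1 vertex = 1, p_9 = 2. Add edge {1,2}. Now deg[1]=0, deg[2]=1.
Step 10: smallest deg-1 vertex = 2, p_10 = 6. Add edge {2,6}. Now deg[2]=0, deg[6]=1.
Final: two remaining deg-1 vertices are 6, 12. Add edge {6,12}.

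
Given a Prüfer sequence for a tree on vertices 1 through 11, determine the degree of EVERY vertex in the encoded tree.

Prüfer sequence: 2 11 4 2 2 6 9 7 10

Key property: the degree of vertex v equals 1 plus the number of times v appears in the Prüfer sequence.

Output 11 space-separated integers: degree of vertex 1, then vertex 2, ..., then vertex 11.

Answer: 1 4 1 2 1 2 2 1 2 2 2

Derivation:
p_1 = 2: count[2] becomes 1
p_2 = 11: count[11] becomes 1
p_3 = 4: count[4] becomes 1
p_4 = 2: count[2] becomes 2
p_5 = 2: count[2] becomes 3
p_6 = 6: count[6] becomes 1
p_7 = 9: count[9] becomes 1
p_8 = 7: count[7] becomes 1
p_9 = 10: count[10] becomes 1
Degrees (1 + count): deg[1]=1+0=1, deg[2]=1+3=4, deg[3]=1+0=1, deg[4]=1+1=2, deg[5]=1+0=1, deg[6]=1+1=2, deg[7]=1+1=2, deg[8]=1+0=1, deg[9]=1+1=2, deg[10]=1+1=2, deg[11]=1+1=2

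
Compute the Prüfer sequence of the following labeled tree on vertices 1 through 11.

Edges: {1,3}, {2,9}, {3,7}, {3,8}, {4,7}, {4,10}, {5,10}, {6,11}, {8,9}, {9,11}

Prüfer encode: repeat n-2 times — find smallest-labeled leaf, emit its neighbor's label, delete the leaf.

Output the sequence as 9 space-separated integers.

Step 1: leaves = {1,2,5,6}. Remove smallest leaf 1, emit neighbor 3.
Step 2: leaves = {2,5,6}. Remove smallest leaf 2, emit neighbor 9.
Step 3: leaves = {5,6}. Remove smallest leaf 5, emit neighbor 10.
Step 4: leaves = {6,10}. Remove smallest leaf 6, emit neighbor 11.
Step 5: leaves = {10,11}. Remove smallest leaf 10, emit neighbor 4.
Step 6: leaves = {4,11}. Remove smallest leaf 4, emit neighbor 7.
Step 7: leaves = {7,11}. Remove smallest leaf 7, emit neighbor 3.
Step 8: leaves = {3,11}. Remove smallest leaf 3, emit neighbor 8.
Step 9: leaves = {8,11}. Remove smallest leaf 8, emit neighbor 9.
Done: 2 vertices remain (9, 11). Sequence = [3 9 10 11 4 7 3 8 9]

Answer: 3 9 10 11 4 7 3 8 9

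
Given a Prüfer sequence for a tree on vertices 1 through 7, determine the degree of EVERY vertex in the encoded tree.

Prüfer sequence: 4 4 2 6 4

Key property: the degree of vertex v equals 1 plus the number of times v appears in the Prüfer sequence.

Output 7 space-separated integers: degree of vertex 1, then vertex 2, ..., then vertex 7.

p_1 = 4: count[4] becomes 1
p_2 = 4: count[4] becomes 2
p_3 = 2: count[2] becomes 1
p_4 = 6: count[6] becomes 1
p_5 = 4: count[4] becomes 3
Degrees (1 + count): deg[1]=1+0=1, deg[2]=1+1=2, deg[3]=1+0=1, deg[4]=1+3=4, deg[5]=1+0=1, deg[6]=1+1=2, deg[7]=1+0=1

Answer: 1 2 1 4 1 2 1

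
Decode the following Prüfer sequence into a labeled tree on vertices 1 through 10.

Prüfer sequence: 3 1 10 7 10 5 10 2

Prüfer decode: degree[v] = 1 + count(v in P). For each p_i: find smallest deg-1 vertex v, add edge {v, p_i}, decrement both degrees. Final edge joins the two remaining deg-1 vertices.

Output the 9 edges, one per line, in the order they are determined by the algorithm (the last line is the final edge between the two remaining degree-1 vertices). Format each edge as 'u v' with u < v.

Initial degrees: {1:2, 2:2, 3:2, 4:1, 5:2, 6:1, 7:2, 8:1, 9:1, 10:4}
Step 1: smallest deg-1 vertex = 4, p_1 = 3. Add edge {3,4}. Now deg[4]=0, deg[3]=1.
Step 2: smallest deg-1 vertex = 3, p_2 = 1. Add edge {1,3}. Now deg[3]=0, deg[1]=1.
Step 3: smallest deg-1 vertex = 1, p_3 = 10. Add edge {1,10}. Now deg[1]=0, deg[10]=3.
Step 4: smallest deg-1 vertex = 6, p_4 = 7. Add edge {6,7}. Now deg[6]=0, deg[7]=1.
Step 5: smallest deg-1 vertex = 7, p_5 = 10. Add edge {7,10}. Now deg[7]=0, deg[10]=2.
Step 6: smallest deg-1 vertex = 8, p_6 = 5. Add edge {5,8}. Now deg[8]=0, deg[5]=1.
Step 7: smallest deg-1 vertex = 5, p_7 = 10. Add edge {5,10}. Now deg[5]=0, deg[10]=1.
Step 8: smallest deg-1 vertex = 9, p_8 = 2. Add edge {2,9}. Now deg[9]=0, deg[2]=1.
Final: two remaining deg-1 vertices are 2, 10. Add edge {2,10}.

Answer: 3 4
1 3
1 10
6 7
7 10
5 8
5 10
2 9
2 10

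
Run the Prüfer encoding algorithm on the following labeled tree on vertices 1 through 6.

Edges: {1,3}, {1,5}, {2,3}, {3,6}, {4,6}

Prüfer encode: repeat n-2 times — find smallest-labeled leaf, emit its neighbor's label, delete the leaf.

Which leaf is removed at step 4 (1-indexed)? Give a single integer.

Answer: 1

Derivation:
Step 1: current leaves = {2,4,5}. Remove leaf 2 (neighbor: 3).
Step 2: current leaves = {4,5}. Remove leaf 4 (neighbor: 6).
Step 3: current leaves = {5,6}. Remove leaf 5 (neighbor: 1).
Step 4: current leaves = {1,6}. Remove leaf 1 (neighbor: 3).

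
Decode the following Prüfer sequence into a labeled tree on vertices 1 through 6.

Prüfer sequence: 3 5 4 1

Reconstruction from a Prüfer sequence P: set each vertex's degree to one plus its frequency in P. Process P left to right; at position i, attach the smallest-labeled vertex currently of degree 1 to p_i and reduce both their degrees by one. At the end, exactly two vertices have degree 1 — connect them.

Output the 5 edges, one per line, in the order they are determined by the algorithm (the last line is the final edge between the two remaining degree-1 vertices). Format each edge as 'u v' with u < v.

Initial degrees: {1:2, 2:1, 3:2, 4:2, 5:2, 6:1}
Step 1: smallest deg-1 vertex = 2, p_1 = 3. Add edge {2,3}. Now deg[2]=0, deg[3]=1.
Step 2: smallest deg-1 vertex = 3, p_2 = 5. Add edge {3,5}. Now deg[3]=0, deg[5]=1.
Step 3: smallest deg-1 vertex = 5, p_3 = 4. Add edge {4,5}. Now deg[5]=0, deg[4]=1.
Step 4: smallest deg-1 vertex = 4, p_4 = 1. Add edge {1,4}. Now deg[4]=0, deg[1]=1.
Final: two remaining deg-1 vertices are 1, 6. Add edge {1,6}.

Answer: 2 3
3 5
4 5
1 4
1 6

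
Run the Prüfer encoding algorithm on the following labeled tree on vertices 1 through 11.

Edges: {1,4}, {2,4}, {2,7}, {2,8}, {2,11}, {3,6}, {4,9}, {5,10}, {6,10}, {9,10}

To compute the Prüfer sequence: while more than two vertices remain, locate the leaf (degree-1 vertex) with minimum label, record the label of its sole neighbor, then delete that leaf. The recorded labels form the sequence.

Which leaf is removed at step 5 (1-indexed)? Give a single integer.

Step 1: current leaves = {1,3,5,7,8,11}. Remove leaf 1 (neighbor: 4).
Step 2: current leaves = {3,5,7,8,11}. Remove leaf 3 (neighbor: 6).
Step 3: current leaves = {5,6,7,8,11}. Remove leaf 5 (neighbor: 10).
Step 4: current leaves = {6,7,8,11}. Remove leaf 6 (neighbor: 10).
Step 5: current leaves = {7,8,10,11}. Remove leaf 7 (neighbor: 2).

Answer: 7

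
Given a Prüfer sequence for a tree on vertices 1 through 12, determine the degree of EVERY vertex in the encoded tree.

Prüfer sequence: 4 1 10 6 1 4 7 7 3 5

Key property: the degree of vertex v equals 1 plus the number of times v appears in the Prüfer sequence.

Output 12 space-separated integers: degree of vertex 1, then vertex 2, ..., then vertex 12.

p_1 = 4: count[4] becomes 1
p_2 = 1: count[1] becomes 1
p_3 = 10: count[10] becomes 1
p_4 = 6: count[6] becomes 1
p_5 = 1: count[1] becomes 2
p_6 = 4: count[4] becomes 2
p_7 = 7: count[7] becomes 1
p_8 = 7: count[7] becomes 2
p_9 = 3: count[3] becomes 1
p_10 = 5: count[5] becomes 1
Degrees (1 + count): deg[1]=1+2=3, deg[2]=1+0=1, deg[3]=1+1=2, deg[4]=1+2=3, deg[5]=1+1=2, deg[6]=1+1=2, deg[7]=1+2=3, deg[8]=1+0=1, deg[9]=1+0=1, deg[10]=1+1=2, deg[11]=1+0=1, deg[12]=1+0=1

Answer: 3 1 2 3 2 2 3 1 1 2 1 1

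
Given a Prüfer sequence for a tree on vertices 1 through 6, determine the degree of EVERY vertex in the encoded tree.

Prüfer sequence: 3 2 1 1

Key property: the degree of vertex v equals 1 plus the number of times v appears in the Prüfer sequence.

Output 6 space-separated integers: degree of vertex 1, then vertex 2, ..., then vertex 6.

p_1 = 3: count[3] becomes 1
p_2 = 2: count[2] becomes 1
p_3 = 1: count[1] becomes 1
p_4 = 1: count[1] becomes 2
Degrees (1 + count): deg[1]=1+2=3, deg[2]=1+1=2, deg[3]=1+1=2, deg[4]=1+0=1, deg[5]=1+0=1, deg[6]=1+0=1

Answer: 3 2 2 1 1 1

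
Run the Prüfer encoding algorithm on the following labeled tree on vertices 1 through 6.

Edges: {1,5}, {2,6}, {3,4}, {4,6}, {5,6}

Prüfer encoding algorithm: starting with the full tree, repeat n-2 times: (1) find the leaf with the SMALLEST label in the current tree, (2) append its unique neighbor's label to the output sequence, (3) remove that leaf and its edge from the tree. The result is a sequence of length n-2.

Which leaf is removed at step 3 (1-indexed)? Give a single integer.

Answer: 3

Derivation:
Step 1: current leaves = {1,2,3}. Remove leaf 1 (neighbor: 5).
Step 2: current leaves = {2,3,5}. Remove leaf 2 (neighbor: 6).
Step 3: current leaves = {3,5}. Remove leaf 3 (neighbor: 4).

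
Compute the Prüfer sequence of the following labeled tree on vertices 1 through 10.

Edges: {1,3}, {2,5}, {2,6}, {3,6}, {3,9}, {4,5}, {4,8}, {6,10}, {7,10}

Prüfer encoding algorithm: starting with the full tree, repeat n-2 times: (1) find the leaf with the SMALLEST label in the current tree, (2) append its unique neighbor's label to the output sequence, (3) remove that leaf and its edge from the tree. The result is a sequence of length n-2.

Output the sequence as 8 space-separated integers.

Step 1: leaves = {1,7,8,9}. Remove smallest leaf 1, emit neighbor 3.
Step 2: leaves = {7,8,9}. Remove smallest leaf 7, emit neighbor 10.
Step 3: leaves = {8,9,10}. Remove smallest leaf 8, emit neighbor 4.
Step 4: leaves = {4,9,10}. Remove smallest leaf 4, emit neighbor 5.
Step 5: leaves = {5,9,10}. Remove smallest leaf 5, emit neighbor 2.
Step 6: leaves = {2,9,10}. Remove smallest leaf 2, emit neighbor 6.
Step 7: leaves = {9,10}. Remove smallest leaf 9, emit neighbor 3.
Step 8: leaves = {3,10}. Remove smallest leaf 3, emit neighbor 6.
Done: 2 vertices remain (6, 10). Sequence = [3 10 4 5 2 6 3 6]

Answer: 3 10 4 5 2 6 3 6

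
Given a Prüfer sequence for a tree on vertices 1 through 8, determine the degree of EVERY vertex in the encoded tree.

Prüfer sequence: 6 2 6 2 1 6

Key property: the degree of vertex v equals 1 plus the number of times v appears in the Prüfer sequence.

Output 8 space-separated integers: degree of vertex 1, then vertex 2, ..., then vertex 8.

p_1 = 6: count[6] becomes 1
p_2 = 2: count[2] becomes 1
p_3 = 6: count[6] becomes 2
p_4 = 2: count[2] becomes 2
p_5 = 1: count[1] becomes 1
p_6 = 6: count[6] becomes 3
Degrees (1 + count): deg[1]=1+1=2, deg[2]=1+2=3, deg[3]=1+0=1, deg[4]=1+0=1, deg[5]=1+0=1, deg[6]=1+3=4, deg[7]=1+0=1, deg[8]=1+0=1

Answer: 2 3 1 1 1 4 1 1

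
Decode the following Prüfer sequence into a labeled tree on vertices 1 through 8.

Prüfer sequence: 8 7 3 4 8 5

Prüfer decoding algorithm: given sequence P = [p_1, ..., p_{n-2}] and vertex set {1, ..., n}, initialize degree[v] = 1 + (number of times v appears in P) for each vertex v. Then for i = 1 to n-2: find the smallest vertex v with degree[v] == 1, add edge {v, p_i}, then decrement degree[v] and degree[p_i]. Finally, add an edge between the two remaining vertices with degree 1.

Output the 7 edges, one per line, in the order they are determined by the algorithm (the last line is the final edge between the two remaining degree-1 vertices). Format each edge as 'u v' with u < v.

Initial degrees: {1:1, 2:1, 3:2, 4:2, 5:2, 6:1, 7:2, 8:3}
Step 1: smallest deg-1 vertex = 1, p_1 = 8. Add edge {1,8}. Now deg[1]=0, deg[8]=2.
Step 2: smallest deg-1 vertex = 2, p_2 = 7. Add edge {2,7}. Now deg[2]=0, deg[7]=1.
Step 3: smallest deg-1 vertex = 6, p_3 = 3. Add edge {3,6}. Now deg[6]=0, deg[3]=1.
Step 4: smallest deg-1 vertex = 3, p_4 = 4. Add edge {3,4}. Now deg[3]=0, deg[4]=1.
Step 5: smallest deg-1 vertex = 4, p_5 = 8. Add edge {4,8}. Now deg[4]=0, deg[8]=1.
Step 6: smallest deg-1 vertex = 7, p_6 = 5. Add edge {5,7}. Now deg[7]=0, deg[5]=1.
Final: two remaining deg-1 vertices are 5, 8. Add edge {5,8}.

Answer: 1 8
2 7
3 6
3 4
4 8
5 7
5 8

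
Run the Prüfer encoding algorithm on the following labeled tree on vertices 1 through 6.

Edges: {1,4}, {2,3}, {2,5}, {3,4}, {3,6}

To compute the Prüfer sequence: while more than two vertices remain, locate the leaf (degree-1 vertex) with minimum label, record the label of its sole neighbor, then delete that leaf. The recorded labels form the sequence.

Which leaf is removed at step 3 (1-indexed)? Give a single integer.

Step 1: current leaves = {1,5,6}. Remove leaf 1 (neighbor: 4).
Step 2: current leaves = {4,5,6}. Remove leaf 4 (neighbor: 3).
Step 3: current leaves = {5,6}. Remove leaf 5 (neighbor: 2).

Answer: 5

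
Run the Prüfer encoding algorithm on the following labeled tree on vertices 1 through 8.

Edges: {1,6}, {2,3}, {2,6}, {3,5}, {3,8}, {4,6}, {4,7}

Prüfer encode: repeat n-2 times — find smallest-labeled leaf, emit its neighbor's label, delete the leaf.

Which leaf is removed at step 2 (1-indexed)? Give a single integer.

Step 1: current leaves = {1,5,7,8}. Remove leaf 1 (neighbor: 6).
Step 2: current leaves = {5,7,8}. Remove leaf 5 (neighbor: 3).

Answer: 5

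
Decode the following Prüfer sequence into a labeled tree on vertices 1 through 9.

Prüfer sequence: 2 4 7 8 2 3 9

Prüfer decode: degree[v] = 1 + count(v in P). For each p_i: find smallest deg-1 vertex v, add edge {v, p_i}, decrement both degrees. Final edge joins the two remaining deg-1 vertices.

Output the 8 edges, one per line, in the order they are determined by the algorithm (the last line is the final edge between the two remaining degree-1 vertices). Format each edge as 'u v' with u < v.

Answer: 1 2
4 5
4 7
6 8
2 7
2 3
3 9
8 9

Derivation:
Initial degrees: {1:1, 2:3, 3:2, 4:2, 5:1, 6:1, 7:2, 8:2, 9:2}
Step 1: smallest deg-1 vertex = 1, p_1 = 2. Add edge {1,2}. Now deg[1]=0, deg[2]=2.
Step 2: smallest deg-1 vertex = 5, p_2 = 4. Add edge {4,5}. Now deg[5]=0, deg[4]=1.
Step 3: smallest deg-1 vertex = 4, p_3 = 7. Add edge {4,7}. Now deg[4]=0, deg[7]=1.
Step 4: smallest deg-1 vertex = 6, p_4 = 8. Add edge {6,8}. Now deg[6]=0, deg[8]=1.
Step 5: smallest deg-1 vertex = 7, p_5 = 2. Add edge {2,7}. Now deg[7]=0, deg[2]=1.
Step 6: smallest deg-1 vertex = 2, p_6 = 3. Add edge {2,3}. Now deg[2]=0, deg[3]=1.
Step 7: smallest deg-1 vertex = 3, p_7 = 9. Add edge {3,9}. Now deg[3]=0, deg[9]=1.
Final: two remaining deg-1 vertices are 8, 9. Add edge {8,9}.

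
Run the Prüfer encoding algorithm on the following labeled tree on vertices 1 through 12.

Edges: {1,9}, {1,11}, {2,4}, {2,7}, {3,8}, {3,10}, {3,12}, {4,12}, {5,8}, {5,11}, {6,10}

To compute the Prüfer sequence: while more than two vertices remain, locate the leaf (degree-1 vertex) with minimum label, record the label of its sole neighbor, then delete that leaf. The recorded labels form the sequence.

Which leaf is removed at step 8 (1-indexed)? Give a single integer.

Answer: 11

Derivation:
Step 1: current leaves = {6,7,9}. Remove leaf 6 (neighbor: 10).
Step 2: current leaves = {7,9,10}. Remove leaf 7 (neighbor: 2).
Step 3: current leaves = {2,9,10}. Remove leaf 2 (neighbor: 4).
Step 4: current leaves = {4,9,10}. Remove leaf 4 (neighbor: 12).
Step 5: current leaves = {9,10,12}. Remove leaf 9 (neighbor: 1).
Step 6: current leaves = {1,10,12}. Remove leaf 1 (neighbor: 11).
Step 7: current leaves = {10,11,12}. Remove leaf 10 (neighbor: 3).
Step 8: current leaves = {11,12}. Remove leaf 11 (neighbor: 5).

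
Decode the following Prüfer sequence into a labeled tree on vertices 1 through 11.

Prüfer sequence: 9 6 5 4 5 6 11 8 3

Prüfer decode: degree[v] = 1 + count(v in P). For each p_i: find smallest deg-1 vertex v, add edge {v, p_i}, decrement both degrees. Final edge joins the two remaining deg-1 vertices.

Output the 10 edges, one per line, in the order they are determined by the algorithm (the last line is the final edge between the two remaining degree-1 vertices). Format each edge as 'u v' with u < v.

Initial degrees: {1:1, 2:1, 3:2, 4:2, 5:3, 6:3, 7:1, 8:2, 9:2, 10:1, 11:2}
Step 1: smallest deg-1 vertex = 1, p_1 = 9. Add edge {1,9}. Now deg[1]=0, deg[9]=1.
Step 2: smallest deg-1 vertex = 2, p_2 = 6. Add edge {2,6}. Now deg[2]=0, deg[6]=2.
Step 3: smallest deg-1 vertex = 7, p_3 = 5. Add edge {5,7}. Now deg[7]=0, deg[5]=2.
Step 4: smallest deg-1 vertex = 9, p_4 = 4. Add edge {4,9}. Now deg[9]=0, deg[4]=1.
Step 5: smallest deg-1 vertex = 4, p_5 = 5. Add edge {4,5}. Now deg[4]=0, deg[5]=1.
Step 6: smallest deg-1 vertex = 5, p_6 = 6. Add edge {5,6}. Now deg[5]=0, deg[6]=1.
Step 7: smallest deg-1 vertex = 6, p_7 = 11. Add edge {6,11}. Now deg[6]=0, deg[11]=1.
Step 8: smallest deg-1 vertex = 10, p_8 = 8. Add edge {8,10}. Now deg[10]=0, deg[8]=1.
Step 9: smallest deg-1 vertex = 8, p_9 = 3. Add edge {3,8}. Now deg[8]=0, deg[3]=1.
Final: two remaining deg-1 vertices are 3, 11. Add edge {3,11}.

Answer: 1 9
2 6
5 7
4 9
4 5
5 6
6 11
8 10
3 8
3 11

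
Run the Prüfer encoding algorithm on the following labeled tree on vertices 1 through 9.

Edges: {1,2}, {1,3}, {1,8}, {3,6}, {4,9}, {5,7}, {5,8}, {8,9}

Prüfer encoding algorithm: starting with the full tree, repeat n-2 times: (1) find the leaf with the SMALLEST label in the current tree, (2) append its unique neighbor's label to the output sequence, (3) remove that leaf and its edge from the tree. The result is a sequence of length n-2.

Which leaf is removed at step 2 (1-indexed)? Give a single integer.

Answer: 4

Derivation:
Step 1: current leaves = {2,4,6,7}. Remove leaf 2 (neighbor: 1).
Step 2: current leaves = {4,6,7}. Remove leaf 4 (neighbor: 9).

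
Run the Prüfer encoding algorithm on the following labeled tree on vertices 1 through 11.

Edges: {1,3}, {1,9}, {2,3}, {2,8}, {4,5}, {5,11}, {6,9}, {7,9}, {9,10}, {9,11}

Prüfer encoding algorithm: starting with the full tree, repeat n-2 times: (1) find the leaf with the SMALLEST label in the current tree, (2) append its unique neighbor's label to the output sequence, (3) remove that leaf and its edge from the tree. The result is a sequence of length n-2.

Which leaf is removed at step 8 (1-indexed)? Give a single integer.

Answer: 1

Derivation:
Step 1: current leaves = {4,6,7,8,10}. Remove leaf 4 (neighbor: 5).
Step 2: current leaves = {5,6,7,8,10}. Remove leaf 5 (neighbor: 11).
Step 3: current leaves = {6,7,8,10,11}. Remove leaf 6 (neighbor: 9).
Step 4: current leaves = {7,8,10,11}. Remove leaf 7 (neighbor: 9).
Step 5: current leaves = {8,10,11}. Remove leaf 8 (neighbor: 2).
Step 6: current leaves = {2,10,11}. Remove leaf 2 (neighbor: 3).
Step 7: current leaves = {3,10,11}. Remove leaf 3 (neighbor: 1).
Step 8: current leaves = {1,10,11}. Remove leaf 1 (neighbor: 9).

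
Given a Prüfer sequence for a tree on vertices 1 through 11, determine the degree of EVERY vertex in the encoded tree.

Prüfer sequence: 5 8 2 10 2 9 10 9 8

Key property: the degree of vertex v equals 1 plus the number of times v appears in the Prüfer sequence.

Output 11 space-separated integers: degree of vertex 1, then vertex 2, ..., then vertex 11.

p_1 = 5: count[5] becomes 1
p_2 = 8: count[8] becomes 1
p_3 = 2: count[2] becomes 1
p_4 = 10: count[10] becomes 1
p_5 = 2: count[2] becomes 2
p_6 = 9: count[9] becomes 1
p_7 = 10: count[10] becomes 2
p_8 = 9: count[9] becomes 2
p_9 = 8: count[8] becomes 2
Degrees (1 + count): deg[1]=1+0=1, deg[2]=1+2=3, deg[3]=1+0=1, deg[4]=1+0=1, deg[5]=1+1=2, deg[6]=1+0=1, deg[7]=1+0=1, deg[8]=1+2=3, deg[9]=1+2=3, deg[10]=1+2=3, deg[11]=1+0=1

Answer: 1 3 1 1 2 1 1 3 3 3 1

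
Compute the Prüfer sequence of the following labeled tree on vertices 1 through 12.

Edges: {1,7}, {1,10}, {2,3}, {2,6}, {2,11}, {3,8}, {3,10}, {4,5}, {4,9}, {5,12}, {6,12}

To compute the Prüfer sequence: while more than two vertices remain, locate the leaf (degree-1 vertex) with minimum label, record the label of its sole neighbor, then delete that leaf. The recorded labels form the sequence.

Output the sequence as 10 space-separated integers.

Step 1: leaves = {7,8,9,11}. Remove smallest leaf 7, emit neighbor 1.
Step 2: leaves = {1,8,9,11}. Remove smallest leaf 1, emit neighbor 10.
Step 3: leaves = {8,9,10,11}. Remove smallest leaf 8, emit neighbor 3.
Step 4: leaves = {9,10,11}. Remove smallest leaf 9, emit neighbor 4.
Step 5: leaves = {4,10,11}. Remove smallest leaf 4, emit neighbor 5.
Step 6: leaves = {5,10,11}. Remove smallest leaf 5, emit neighbor 12.
Step 7: leaves = {10,11,12}. Remove smallest leaf 10, emit neighbor 3.
Step 8: leaves = {3,11,12}. Remove smallest leaf 3, emit neighbor 2.
Step 9: leaves = {11,12}. Remove smallest leaf 11, emit neighbor 2.
Step 10: leaves = {2,12}. Remove smallest leaf 2, emit neighbor 6.
Done: 2 vertices remain (6, 12). Sequence = [1 10 3 4 5 12 3 2 2 6]

Answer: 1 10 3 4 5 12 3 2 2 6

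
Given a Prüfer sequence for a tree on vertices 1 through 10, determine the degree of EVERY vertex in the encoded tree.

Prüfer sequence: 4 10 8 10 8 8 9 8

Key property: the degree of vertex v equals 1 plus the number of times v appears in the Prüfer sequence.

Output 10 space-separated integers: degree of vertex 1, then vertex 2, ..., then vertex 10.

p_1 = 4: count[4] becomes 1
p_2 = 10: count[10] becomes 1
p_3 = 8: count[8] becomes 1
p_4 = 10: count[10] becomes 2
p_5 = 8: count[8] becomes 2
p_6 = 8: count[8] becomes 3
p_7 = 9: count[9] becomes 1
p_8 = 8: count[8] becomes 4
Degrees (1 + count): deg[1]=1+0=1, deg[2]=1+0=1, deg[3]=1+0=1, deg[4]=1+1=2, deg[5]=1+0=1, deg[6]=1+0=1, deg[7]=1+0=1, deg[8]=1+4=5, deg[9]=1+1=2, deg[10]=1+2=3

Answer: 1 1 1 2 1 1 1 5 2 3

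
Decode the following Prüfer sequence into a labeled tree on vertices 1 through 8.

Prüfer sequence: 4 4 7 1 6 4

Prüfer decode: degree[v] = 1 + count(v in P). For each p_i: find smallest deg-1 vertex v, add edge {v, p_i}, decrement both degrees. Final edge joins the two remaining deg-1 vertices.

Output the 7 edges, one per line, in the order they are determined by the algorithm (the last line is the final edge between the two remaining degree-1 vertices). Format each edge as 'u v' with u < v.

Answer: 2 4
3 4
5 7
1 7
1 6
4 6
4 8

Derivation:
Initial degrees: {1:2, 2:1, 3:1, 4:4, 5:1, 6:2, 7:2, 8:1}
Step 1: smallest deg-1 vertex = 2, p_1 = 4. Add edge {2,4}. Now deg[2]=0, deg[4]=3.
Step 2: smallest deg-1 vertex = 3, p_2 = 4. Add edge {3,4}. Now deg[3]=0, deg[4]=2.
Step 3: smallest deg-1 vertex = 5, p_3 = 7. Add edge {5,7}. Now deg[5]=0, deg[7]=1.
Step 4: smallest deg-1 vertex = 7, p_4 = 1. Add edge {1,7}. Now deg[7]=0, deg[1]=1.
Step 5: smallest deg-1 vertex = 1, p_5 = 6. Add edge {1,6}. Now deg[1]=0, deg[6]=1.
Step 6: smallest deg-1 vertex = 6, p_6 = 4. Add edge {4,6}. Now deg[6]=0, deg[4]=1.
Final: two remaining deg-1 vertices are 4, 8. Add edge {4,8}.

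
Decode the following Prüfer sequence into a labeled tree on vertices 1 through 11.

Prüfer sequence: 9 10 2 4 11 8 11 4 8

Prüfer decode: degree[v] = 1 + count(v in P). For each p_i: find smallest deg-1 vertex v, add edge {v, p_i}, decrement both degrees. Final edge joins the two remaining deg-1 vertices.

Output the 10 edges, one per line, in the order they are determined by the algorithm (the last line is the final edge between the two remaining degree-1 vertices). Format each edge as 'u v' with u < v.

Initial degrees: {1:1, 2:2, 3:1, 4:3, 5:1, 6:1, 7:1, 8:3, 9:2, 10:2, 11:3}
Step 1: smallest deg-1 vertex = 1, p_1 = 9. Add edge {1,9}. Now deg[1]=0, deg[9]=1.
Step 2: smallest deg-1 vertex = 3, p_2 = 10. Add edge {3,10}. Now deg[3]=0, deg[10]=1.
Step 3: smallest deg-1 vertex = 5, p_3 = 2. Add edge {2,5}. Now deg[5]=0, deg[2]=1.
Step 4: smallest deg-1 vertex = 2, p_4 = 4. Add edge {2,4}. Now deg[2]=0, deg[4]=2.
Step 5: smallest deg-1 vertex = 6, p_5 = 11. Add edge {6,11}. Now deg[6]=0, deg[11]=2.
Step 6: smallest deg-1 vertex = 7, p_6 = 8. Add edge {7,8}. Now deg[7]=0, deg[8]=2.
Step 7: smallest deg-1 vertex = 9, p_7 = 11. Add edge {9,11}. Now deg[9]=0, deg[11]=1.
Step 8: smallest deg-1 vertex = 10, p_8 = 4. Add edge {4,10}. Now deg[10]=0, deg[4]=1.
Step 9: smallest deg-1 vertex = 4, p_9 = 8. Add edge {4,8}. Now deg[4]=0, deg[8]=1.
Final: two remaining deg-1 vertices are 8, 11. Add edge {8,11}.

Answer: 1 9
3 10
2 5
2 4
6 11
7 8
9 11
4 10
4 8
8 11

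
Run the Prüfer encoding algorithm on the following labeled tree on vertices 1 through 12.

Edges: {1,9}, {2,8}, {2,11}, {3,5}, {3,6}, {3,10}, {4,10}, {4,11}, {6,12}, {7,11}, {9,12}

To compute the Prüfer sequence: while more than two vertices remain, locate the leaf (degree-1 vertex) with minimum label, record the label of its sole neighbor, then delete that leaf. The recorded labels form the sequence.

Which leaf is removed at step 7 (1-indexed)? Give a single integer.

Answer: 11

Derivation:
Step 1: current leaves = {1,5,7,8}. Remove leaf 1 (neighbor: 9).
Step 2: current leaves = {5,7,8,9}. Remove leaf 5 (neighbor: 3).
Step 3: current leaves = {7,8,9}. Remove leaf 7 (neighbor: 11).
Step 4: current leaves = {8,9}. Remove leaf 8 (neighbor: 2).
Step 5: current leaves = {2,9}. Remove leaf 2 (neighbor: 11).
Step 6: current leaves = {9,11}. Remove leaf 9 (neighbor: 12).
Step 7: current leaves = {11,12}. Remove leaf 11 (neighbor: 4).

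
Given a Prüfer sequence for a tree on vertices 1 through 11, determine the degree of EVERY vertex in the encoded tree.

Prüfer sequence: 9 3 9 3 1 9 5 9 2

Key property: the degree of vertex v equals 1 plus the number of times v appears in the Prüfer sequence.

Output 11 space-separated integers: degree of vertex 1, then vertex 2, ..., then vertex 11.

Answer: 2 2 3 1 2 1 1 1 5 1 1

Derivation:
p_1 = 9: count[9] becomes 1
p_2 = 3: count[3] becomes 1
p_3 = 9: count[9] becomes 2
p_4 = 3: count[3] becomes 2
p_5 = 1: count[1] becomes 1
p_6 = 9: count[9] becomes 3
p_7 = 5: count[5] becomes 1
p_8 = 9: count[9] becomes 4
p_9 = 2: count[2] becomes 1
Degrees (1 + count): deg[1]=1+1=2, deg[2]=1+1=2, deg[3]=1+2=3, deg[4]=1+0=1, deg[5]=1+1=2, deg[6]=1+0=1, deg[7]=1+0=1, deg[8]=1+0=1, deg[9]=1+4=5, deg[10]=1+0=1, deg[11]=1+0=1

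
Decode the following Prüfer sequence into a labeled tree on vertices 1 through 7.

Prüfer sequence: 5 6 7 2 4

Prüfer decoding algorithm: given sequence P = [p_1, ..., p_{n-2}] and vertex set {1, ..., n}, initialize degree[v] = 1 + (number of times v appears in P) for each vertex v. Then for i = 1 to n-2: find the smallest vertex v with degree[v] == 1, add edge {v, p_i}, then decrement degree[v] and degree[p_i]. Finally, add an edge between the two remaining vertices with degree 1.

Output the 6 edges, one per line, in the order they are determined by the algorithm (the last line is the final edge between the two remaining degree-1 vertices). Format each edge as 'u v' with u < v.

Answer: 1 5
3 6
5 7
2 6
2 4
4 7

Derivation:
Initial degrees: {1:1, 2:2, 3:1, 4:2, 5:2, 6:2, 7:2}
Step 1: smallest deg-1 vertex = 1, p_1 = 5. Add edge {1,5}. Now deg[1]=0, deg[5]=1.
Step 2: smallest deg-1 vertex = 3, p_2 = 6. Add edge {3,6}. Now deg[3]=0, deg[6]=1.
Step 3: smallest deg-1 vertex = 5, p_3 = 7. Add edge {5,7}. Now deg[5]=0, deg[7]=1.
Step 4: smallest deg-1 vertex = 6, p_4 = 2. Add edge {2,6}. Now deg[6]=0, deg[2]=1.
Step 5: smallest deg-1 vertex = 2, p_5 = 4. Add edge {2,4}. Now deg[2]=0, deg[4]=1.
Final: two remaining deg-1 vertices are 4, 7. Add edge {4,7}.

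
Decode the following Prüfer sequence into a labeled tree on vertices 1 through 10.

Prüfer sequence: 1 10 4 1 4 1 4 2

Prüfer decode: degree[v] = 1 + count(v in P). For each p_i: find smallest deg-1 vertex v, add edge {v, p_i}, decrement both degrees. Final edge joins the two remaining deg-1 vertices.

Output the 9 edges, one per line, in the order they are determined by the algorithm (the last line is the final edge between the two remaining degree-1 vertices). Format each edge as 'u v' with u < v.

Answer: 1 3
5 10
4 6
1 7
4 8
1 9
1 4
2 4
2 10

Derivation:
Initial degrees: {1:4, 2:2, 3:1, 4:4, 5:1, 6:1, 7:1, 8:1, 9:1, 10:2}
Step 1: smallest deg-1 vertex = 3, p_1 = 1. Add edge {1,3}. Now deg[3]=0, deg[1]=3.
Step 2: smallest deg-1 vertex = 5, p_2 = 10. Add edge {5,10}. Now deg[5]=0, deg[10]=1.
Step 3: smallest deg-1 vertex = 6, p_3 = 4. Add edge {4,6}. Now deg[6]=0, deg[4]=3.
Step 4: smallest deg-1 vertex = 7, p_4 = 1. Add edge {1,7}. Now deg[7]=0, deg[1]=2.
Step 5: smallest deg-1 vertex = 8, p_5 = 4. Add edge {4,8}. Now deg[8]=0, deg[4]=2.
Step 6: smallest deg-1 vertex = 9, p_6 = 1. Add edge {1,9}. Now deg[9]=0, deg[1]=1.
Step 7: smallest deg-1 vertex = 1, p_7 = 4. Add edge {1,4}. Now deg[1]=0, deg[4]=1.
Step 8: smallest deg-1 vertex = 4, p_8 = 2. Add edge {2,4}. Now deg[4]=0, deg[2]=1.
Final: two remaining deg-1 vertices are 2, 10. Add edge {2,10}.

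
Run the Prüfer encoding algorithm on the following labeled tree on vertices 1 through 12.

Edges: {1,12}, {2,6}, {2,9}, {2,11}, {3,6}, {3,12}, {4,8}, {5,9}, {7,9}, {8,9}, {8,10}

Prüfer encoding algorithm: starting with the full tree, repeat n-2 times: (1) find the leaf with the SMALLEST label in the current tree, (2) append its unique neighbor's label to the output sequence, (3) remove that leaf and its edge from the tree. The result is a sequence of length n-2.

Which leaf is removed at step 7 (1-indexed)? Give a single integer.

Step 1: current leaves = {1,4,5,7,10,11}. Remove leaf 1 (neighbor: 12).
Step 2: current leaves = {4,5,7,10,11,12}. Remove leaf 4 (neighbor: 8).
Step 3: current leaves = {5,7,10,11,12}. Remove leaf 5 (neighbor: 9).
Step 4: current leaves = {7,10,11,12}. Remove leaf 7 (neighbor: 9).
Step 5: current leaves = {10,11,12}. Remove leaf 10 (neighbor: 8).
Step 6: current leaves = {8,11,12}. Remove leaf 8 (neighbor: 9).
Step 7: current leaves = {9,11,12}. Remove leaf 9 (neighbor: 2).

Answer: 9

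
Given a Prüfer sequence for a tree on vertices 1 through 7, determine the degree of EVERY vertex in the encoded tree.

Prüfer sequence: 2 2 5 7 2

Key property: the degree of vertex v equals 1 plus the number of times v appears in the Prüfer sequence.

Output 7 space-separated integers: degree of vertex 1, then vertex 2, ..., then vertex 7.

Answer: 1 4 1 1 2 1 2

Derivation:
p_1 = 2: count[2] becomes 1
p_2 = 2: count[2] becomes 2
p_3 = 5: count[5] becomes 1
p_4 = 7: count[7] becomes 1
p_5 = 2: count[2] becomes 3
Degrees (1 + count): deg[1]=1+0=1, deg[2]=1+3=4, deg[3]=1+0=1, deg[4]=1+0=1, deg[5]=1+1=2, deg[6]=1+0=1, deg[7]=1+1=2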